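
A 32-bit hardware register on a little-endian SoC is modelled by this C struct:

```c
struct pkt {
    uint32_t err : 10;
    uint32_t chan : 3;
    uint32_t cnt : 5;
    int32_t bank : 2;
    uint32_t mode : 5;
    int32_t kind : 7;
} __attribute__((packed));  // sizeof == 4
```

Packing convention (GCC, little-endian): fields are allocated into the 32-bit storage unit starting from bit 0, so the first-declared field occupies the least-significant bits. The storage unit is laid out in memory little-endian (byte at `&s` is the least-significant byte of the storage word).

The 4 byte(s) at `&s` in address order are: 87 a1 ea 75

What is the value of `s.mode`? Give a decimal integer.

[0]=0x87 [1]=0xa1 [2]=0xea [3]=0x75 (little-endian) → word 0x75eaa187
err:10 @ bit 0 → (0x75eaa187>>0)&0x3ff = 0x187
chan:3 @ bit 10 → (0x75eaa187>>10)&0x7 = 0x0
cnt:5 @ bit 13 → (0x75eaa187>>13)&0x1f = 0x15
bank:2 @ bit 18 → (0x75eaa187>>18)&0x3 = 0x2
mode:5 @ bit 20 → (0x75eaa187>>20)&0x1f = 0x1e  ←
kind:7 @ bit 25 → (0x75eaa187>>25)&0x7f = 0x3a

30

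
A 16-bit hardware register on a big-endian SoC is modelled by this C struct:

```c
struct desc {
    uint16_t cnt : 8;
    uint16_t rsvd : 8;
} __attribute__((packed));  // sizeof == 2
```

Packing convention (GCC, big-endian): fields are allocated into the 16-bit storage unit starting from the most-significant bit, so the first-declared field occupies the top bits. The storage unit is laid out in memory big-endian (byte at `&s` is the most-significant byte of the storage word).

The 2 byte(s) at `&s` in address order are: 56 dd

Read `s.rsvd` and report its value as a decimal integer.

[0]=0x56 [1]=0xdd (big-endian) → word 0x56dd
cnt [8+:8] = (word>>8) & 0xff = 86
rsvd [0+:8] = (word>>0) & 0xff = 221  ←

221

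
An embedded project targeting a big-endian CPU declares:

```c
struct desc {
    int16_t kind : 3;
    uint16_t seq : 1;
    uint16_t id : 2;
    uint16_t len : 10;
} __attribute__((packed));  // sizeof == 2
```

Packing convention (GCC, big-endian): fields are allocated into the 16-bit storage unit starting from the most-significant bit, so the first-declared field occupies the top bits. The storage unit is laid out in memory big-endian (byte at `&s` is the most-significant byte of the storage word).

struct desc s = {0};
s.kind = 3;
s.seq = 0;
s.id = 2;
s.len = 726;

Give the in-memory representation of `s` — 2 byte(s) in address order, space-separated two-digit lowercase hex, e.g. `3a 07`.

6a d6

kind:3 = 3 → 0x3 << 13 → word 0x6000
seq:1 = 0 → 0x0 << 12 → word 0x6000
id:2 = 2 → 0x2 << 10 → word 0x6800
len:10 = 726 → 0x2d6 << 0 → word 0x6ad6
word = 0x6ad6 → big-endian bytes:
  [0]=0x6a  [1]=0xd6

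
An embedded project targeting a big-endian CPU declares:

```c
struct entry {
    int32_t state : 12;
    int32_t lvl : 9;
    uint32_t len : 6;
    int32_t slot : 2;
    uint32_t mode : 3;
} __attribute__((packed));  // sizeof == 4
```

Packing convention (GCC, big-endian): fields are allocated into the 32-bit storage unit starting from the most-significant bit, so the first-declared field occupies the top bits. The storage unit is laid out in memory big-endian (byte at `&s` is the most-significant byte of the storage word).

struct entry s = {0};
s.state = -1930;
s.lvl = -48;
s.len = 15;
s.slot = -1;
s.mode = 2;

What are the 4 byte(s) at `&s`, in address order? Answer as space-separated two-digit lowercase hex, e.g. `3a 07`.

87 6e 81 fa

state (12b) val=-1930 bits=0x876 at bit 20: 0x87600000
lvl (9b) val=-48 bits=0x1d0 at bit 11: 0x876e8000
len (6b) val=15 bits=0xf at bit 5: 0x876e81e0
slot (2b) val=-1 bits=0x3 at bit 3: 0x876e81f8
mode (3b) val=2 bits=0x2 at bit 0: 0x876e81fa
word = 0x876e81fa → big-endian bytes:
  [0]=0x87  [1]=0x6e  [2]=0x81  [3]=0xfa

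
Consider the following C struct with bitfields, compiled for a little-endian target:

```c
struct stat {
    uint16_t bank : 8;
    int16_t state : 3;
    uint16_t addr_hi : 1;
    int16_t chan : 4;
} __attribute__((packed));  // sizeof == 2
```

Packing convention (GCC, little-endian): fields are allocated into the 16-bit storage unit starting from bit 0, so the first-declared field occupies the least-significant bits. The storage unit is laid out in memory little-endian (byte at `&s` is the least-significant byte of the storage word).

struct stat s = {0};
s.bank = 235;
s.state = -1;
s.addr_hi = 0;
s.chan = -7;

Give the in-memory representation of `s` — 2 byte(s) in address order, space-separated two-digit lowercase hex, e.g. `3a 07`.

bank (8b) val=235 bits=0xeb at bit 0: 0x00eb
state (3b) val=-1 bits=0x7 at bit 8: 0x07eb
addr_hi (1b) val=0 bits=0x0 at bit 11: 0x07eb
chan (4b) val=-7 bits=0x9 at bit 12: 0x97eb
word = 0x97eb → little-endian bytes:
  [0]=0xeb  [1]=0x97

eb 97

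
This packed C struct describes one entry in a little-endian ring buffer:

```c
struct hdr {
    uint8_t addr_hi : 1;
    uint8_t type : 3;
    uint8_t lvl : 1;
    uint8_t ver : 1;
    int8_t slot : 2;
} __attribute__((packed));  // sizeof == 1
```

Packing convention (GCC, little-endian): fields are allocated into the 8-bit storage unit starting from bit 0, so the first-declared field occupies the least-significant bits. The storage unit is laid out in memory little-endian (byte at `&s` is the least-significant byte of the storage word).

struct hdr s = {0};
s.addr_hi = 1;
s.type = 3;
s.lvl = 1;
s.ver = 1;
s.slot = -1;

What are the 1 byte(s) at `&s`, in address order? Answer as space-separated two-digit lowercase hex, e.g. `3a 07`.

f7

addr_hi:1 = 1 → 0x1 << 0 → word 0x01
type:3 = 3 → 0x3 << 1 → word 0x07
lvl:1 = 1 → 0x1 << 4 → word 0x17
ver:1 = 1 → 0x1 << 5 → word 0x37
slot:2 = -1 → 0x3 << 6 → word 0xf7
word = 0xf7 → little-endian bytes:
  [0]=0xf7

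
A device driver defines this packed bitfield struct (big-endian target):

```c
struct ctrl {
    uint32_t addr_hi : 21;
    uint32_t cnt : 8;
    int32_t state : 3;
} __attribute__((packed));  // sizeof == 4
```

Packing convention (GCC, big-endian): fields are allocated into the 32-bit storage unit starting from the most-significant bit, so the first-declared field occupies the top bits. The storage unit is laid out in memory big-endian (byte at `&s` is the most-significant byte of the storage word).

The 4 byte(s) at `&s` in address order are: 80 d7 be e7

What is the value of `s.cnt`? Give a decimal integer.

220

[0]=0x80 [1]=0xd7 [2]=0xbe [3]=0xe7 (big-endian) → word 0x80d7bee7
addr_hi:21 @ bit 11 → (0x80d7bee7>>11)&0x1fffff = 0x101af7
cnt:8 @ bit 3 → (0x80d7bee7>>3)&0xff = 0xdc  ←
state:3 @ bit 0 → (0x80d7bee7>>0)&0x7 = 0x7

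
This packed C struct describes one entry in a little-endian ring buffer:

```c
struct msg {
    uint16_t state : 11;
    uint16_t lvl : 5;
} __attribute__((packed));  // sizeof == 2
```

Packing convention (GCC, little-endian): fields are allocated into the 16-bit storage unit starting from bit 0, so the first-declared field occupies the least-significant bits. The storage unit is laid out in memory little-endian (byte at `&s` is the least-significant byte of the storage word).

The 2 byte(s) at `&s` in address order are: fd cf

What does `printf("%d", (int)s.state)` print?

2045

[0]=0xfd [1]=0xcf (little-endian) → word 0xcffd
state:11 @ bit 0 → (0xcffd>>0)&0x7ff = 0x7fd  ←
lvl:5 @ bit 11 → (0xcffd>>11)&0x1f = 0x19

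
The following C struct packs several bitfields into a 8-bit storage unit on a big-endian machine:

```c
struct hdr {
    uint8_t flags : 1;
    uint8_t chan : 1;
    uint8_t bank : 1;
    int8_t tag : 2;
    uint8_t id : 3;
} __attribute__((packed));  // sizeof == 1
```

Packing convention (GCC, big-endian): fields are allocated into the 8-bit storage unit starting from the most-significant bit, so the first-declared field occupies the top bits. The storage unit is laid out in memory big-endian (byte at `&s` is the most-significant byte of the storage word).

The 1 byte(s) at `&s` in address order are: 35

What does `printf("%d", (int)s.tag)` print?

-2

[0]=0x35 (big-endian) → word 0x35
flags [7+:1] = (word>>7) & 0x1 = 0
chan [6+:1] = (word>>6) & 0x1 = 0
bank [5+:1] = (word>>5) & 0x1 = 1
tag [3+:2] = (word>>3) & 0x3 = 2  ←
id [0+:3] = (word>>0) & 0x7 = 5
tag signed 2b, MSB=1: 2 - 4 = -2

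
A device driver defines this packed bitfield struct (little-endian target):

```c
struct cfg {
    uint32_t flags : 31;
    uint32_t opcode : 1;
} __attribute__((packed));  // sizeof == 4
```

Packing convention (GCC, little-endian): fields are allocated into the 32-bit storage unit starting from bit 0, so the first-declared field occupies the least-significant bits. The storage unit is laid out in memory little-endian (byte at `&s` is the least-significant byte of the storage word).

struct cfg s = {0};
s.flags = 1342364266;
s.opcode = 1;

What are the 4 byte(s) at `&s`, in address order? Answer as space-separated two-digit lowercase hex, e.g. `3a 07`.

6a da 02 d0

flags (31b) val=1342364266 bits=0x5002da6a at bit 0: 0x5002da6a
opcode (1b) val=1 bits=0x1 at bit 31: 0xd002da6a
word = 0xd002da6a → little-endian bytes:
  [0]=0x6a  [1]=0xda  [2]=0x02  [3]=0xd0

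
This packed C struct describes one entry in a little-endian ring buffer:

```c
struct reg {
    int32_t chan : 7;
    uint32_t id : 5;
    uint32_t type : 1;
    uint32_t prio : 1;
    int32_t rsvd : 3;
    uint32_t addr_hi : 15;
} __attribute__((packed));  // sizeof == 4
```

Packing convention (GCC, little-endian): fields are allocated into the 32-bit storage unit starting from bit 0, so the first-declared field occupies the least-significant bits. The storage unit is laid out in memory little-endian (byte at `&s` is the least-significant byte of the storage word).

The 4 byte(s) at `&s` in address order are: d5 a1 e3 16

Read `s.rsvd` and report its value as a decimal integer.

[0]=0xd5 [1]=0xa1 [2]=0xe3 [3]=0x16 (little-endian) → word 0x16e3a1d5
chan [0+:7] = (word>>0) & 0x7f = 85
id [7+:5] = (word>>7) & 0x1f = 3
type [12+:1] = (word>>12) & 0x1 = 0
prio [13+:1] = (word>>13) & 0x1 = 1
rsvd [14+:3] = (word>>14) & 0x7 = 6  ←
addr_hi [17+:15] = (word>>17) & 0x7fff = 2929
rsvd signed 3b, MSB=1: 6 - 8 = -2

-2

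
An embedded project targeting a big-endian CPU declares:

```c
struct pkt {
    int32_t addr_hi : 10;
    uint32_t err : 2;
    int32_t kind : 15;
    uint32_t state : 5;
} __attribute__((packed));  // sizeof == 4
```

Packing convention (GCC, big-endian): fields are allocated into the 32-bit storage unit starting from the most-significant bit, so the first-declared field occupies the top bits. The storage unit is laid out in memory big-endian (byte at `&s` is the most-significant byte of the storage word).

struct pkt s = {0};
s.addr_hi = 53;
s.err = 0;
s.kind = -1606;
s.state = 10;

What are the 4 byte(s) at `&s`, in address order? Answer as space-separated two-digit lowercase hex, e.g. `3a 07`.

[22+:10] addr_hi=53 & 0x3ff = 0x35; word=0x0d400000
[20+:2] err=0 & 0x3 = 0x0; word=0x0d400000
[5+:15] kind=-1606 & 0x7fff = 0x79ba; word=0x0d4f3740
[0+:5] state=10 & 0x1f = 0xa; word=0x0d4f374a
word = 0x0d4f374a → big-endian bytes:
  [0]=0x0d  [1]=0x4f  [2]=0x37  [3]=0x4a

0d 4f 37 4a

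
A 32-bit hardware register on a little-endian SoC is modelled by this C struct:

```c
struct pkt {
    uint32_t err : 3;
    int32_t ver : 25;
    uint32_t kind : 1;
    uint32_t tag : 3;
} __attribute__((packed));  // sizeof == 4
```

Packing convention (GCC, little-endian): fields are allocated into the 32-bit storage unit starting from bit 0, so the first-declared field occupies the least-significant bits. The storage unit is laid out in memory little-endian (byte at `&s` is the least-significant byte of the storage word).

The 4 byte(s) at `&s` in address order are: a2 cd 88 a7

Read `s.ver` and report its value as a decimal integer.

15800756

[0]=0xa2 [1]=0xcd [2]=0x88 [3]=0xa7 (little-endian) → word 0xa788cda2
err [0+:3] = (word>>0) & 0x7 = 2
ver [3+:25] = (word>>3) & 0x1ffffff = 15800756  ←
kind [28+:1] = (word>>28) & 0x1 = 0
tag [29+:3] = (word>>29) & 0x7 = 5
ver signed 25b, MSB=0: value = 15800756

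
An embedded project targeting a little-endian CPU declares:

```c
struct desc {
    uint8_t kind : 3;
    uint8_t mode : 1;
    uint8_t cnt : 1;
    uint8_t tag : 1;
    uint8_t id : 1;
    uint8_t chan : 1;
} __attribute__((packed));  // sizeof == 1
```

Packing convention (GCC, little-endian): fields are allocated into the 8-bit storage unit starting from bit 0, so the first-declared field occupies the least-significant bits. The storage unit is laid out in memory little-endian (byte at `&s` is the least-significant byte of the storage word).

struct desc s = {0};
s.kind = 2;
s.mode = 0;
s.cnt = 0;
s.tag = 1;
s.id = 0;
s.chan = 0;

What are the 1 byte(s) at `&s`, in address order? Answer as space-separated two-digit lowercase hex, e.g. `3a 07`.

22

kind (3b) val=2 bits=0x2 at bit 0: 0x02
mode (1b) val=0 bits=0x0 at bit 3: 0x02
cnt (1b) val=0 bits=0x0 at bit 4: 0x02
tag (1b) val=1 bits=0x1 at bit 5: 0x22
id (1b) val=0 bits=0x0 at bit 6: 0x22
chan (1b) val=0 bits=0x0 at bit 7: 0x22
word = 0x22 → little-endian bytes:
  [0]=0x22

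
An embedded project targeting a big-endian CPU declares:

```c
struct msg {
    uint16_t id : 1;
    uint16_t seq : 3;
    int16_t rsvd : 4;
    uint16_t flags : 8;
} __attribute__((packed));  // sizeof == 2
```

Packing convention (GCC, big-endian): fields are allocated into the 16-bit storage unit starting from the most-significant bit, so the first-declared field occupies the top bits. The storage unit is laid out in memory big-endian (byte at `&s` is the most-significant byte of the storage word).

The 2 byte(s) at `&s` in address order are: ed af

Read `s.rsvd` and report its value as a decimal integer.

[0]=0xed [1]=0xaf (big-endian) → word 0xedaf
id:1 @ bit 15 → (0xedaf>>15)&0x1 = 0x1
seq:3 @ bit 12 → (0xedaf>>12)&0x7 = 0x6
rsvd:4 @ bit 8 → (0xedaf>>8)&0xf = 0xd  ←
flags:8 @ bit 0 → (0xedaf>>0)&0xff = 0xaf
rsvd signed 4b, MSB=1: 13 - 16 = -3

-3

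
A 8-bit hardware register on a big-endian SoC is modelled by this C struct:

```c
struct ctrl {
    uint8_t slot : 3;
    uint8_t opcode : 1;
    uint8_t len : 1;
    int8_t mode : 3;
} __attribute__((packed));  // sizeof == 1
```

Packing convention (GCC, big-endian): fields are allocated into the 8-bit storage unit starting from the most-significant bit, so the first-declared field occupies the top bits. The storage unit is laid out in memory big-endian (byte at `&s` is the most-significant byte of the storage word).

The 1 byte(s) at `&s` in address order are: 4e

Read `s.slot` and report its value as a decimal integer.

2

[0]=0x4e (big-endian) → word 0x4e
slot:3 @ bit 5 → (0x4e>>5)&0x7 = 0x2  ←
opcode:1 @ bit 4 → (0x4e>>4)&0x1 = 0x0
len:1 @ bit 3 → (0x4e>>3)&0x1 = 0x1
mode:3 @ bit 0 → (0x4e>>0)&0x7 = 0x6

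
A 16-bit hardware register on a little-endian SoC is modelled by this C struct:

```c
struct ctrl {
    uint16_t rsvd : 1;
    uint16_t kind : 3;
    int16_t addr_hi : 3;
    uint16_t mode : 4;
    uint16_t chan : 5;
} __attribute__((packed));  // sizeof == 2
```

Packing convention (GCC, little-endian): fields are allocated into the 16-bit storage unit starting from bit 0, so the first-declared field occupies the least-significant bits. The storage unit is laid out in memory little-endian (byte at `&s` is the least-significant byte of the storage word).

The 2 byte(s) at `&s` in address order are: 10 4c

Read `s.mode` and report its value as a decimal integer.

[0]=0x10 [1]=0x4c (little-endian) → word 0x4c10
rsvd [0+:1] = (word>>0) & 0x1 = 0
kind [1+:3] = (word>>1) & 0x7 = 0
addr_hi [4+:3] = (word>>4) & 0x7 = 1
mode [7+:4] = (word>>7) & 0xf = 8  ←
chan [11+:5] = (word>>11) & 0x1f = 9

8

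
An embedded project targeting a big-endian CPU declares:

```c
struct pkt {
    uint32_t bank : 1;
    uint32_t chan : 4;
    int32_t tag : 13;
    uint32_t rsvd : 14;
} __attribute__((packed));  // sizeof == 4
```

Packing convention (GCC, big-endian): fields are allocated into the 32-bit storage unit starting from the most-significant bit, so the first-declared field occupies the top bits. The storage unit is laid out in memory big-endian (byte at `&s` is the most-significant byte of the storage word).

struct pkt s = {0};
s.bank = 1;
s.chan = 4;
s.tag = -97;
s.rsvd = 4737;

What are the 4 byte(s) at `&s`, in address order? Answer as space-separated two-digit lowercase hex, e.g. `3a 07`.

a7 e7 d2 81

bank (1b) val=1 bits=0x1 at bit 31: 0x80000000
chan (4b) val=4 bits=0x4 at bit 27: 0xa0000000
tag (13b) val=-97 bits=0x1f9f at bit 14: 0xa7e7c000
rsvd (14b) val=4737 bits=0x1281 at bit 0: 0xa7e7d281
word = 0xa7e7d281 → big-endian bytes:
  [0]=0xa7  [1]=0xe7  [2]=0xd2  [3]=0x81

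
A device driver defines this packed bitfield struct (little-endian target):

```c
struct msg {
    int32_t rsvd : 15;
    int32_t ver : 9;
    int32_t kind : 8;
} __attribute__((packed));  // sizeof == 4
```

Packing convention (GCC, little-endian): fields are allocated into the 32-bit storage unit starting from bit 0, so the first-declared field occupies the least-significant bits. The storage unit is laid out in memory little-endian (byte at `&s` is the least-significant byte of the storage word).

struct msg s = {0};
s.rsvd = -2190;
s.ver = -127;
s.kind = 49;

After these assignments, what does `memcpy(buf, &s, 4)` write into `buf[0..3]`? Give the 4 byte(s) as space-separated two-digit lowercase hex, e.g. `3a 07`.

72 f7 c0 31

rsvd:15 = -2190 → 0x7772 << 0 → word 0x00007772
ver:9 = -127 → 0x181 << 15 → word 0x00c0f772
kind:8 = 49 → 0x31 << 24 → word 0x31c0f772
word = 0x31c0f772 → little-endian bytes:
  [0]=0x72  [1]=0xf7  [2]=0xc0  [3]=0x31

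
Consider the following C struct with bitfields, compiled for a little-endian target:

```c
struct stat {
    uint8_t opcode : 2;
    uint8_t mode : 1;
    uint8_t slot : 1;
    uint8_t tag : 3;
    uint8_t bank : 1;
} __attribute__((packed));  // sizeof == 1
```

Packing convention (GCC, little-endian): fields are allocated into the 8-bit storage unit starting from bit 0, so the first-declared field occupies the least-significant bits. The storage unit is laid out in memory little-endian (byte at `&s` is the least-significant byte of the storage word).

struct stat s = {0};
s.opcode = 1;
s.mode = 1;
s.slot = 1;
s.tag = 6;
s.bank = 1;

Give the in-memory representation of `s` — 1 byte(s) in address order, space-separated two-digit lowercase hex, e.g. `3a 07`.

[0+:2] opcode=1 & 0x3 = 0x1; word=0x01
[2+:1] mode=1 & 0x1 = 0x1; word=0x05
[3+:1] slot=1 & 0x1 = 0x1; word=0x0d
[4+:3] tag=6 & 0x7 = 0x6; word=0x6d
[7+:1] bank=1 & 0x1 = 0x1; word=0xed
word = 0xed → little-endian bytes:
  [0]=0xed

ed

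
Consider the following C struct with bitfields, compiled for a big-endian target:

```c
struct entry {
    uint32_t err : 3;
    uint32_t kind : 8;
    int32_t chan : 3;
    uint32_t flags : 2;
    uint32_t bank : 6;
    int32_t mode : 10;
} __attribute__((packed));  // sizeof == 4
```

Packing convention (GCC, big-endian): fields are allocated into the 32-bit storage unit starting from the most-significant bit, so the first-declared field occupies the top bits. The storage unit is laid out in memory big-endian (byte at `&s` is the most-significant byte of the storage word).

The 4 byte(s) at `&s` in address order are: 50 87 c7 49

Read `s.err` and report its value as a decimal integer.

[0]=0x50 [1]=0x87 [2]=0xc7 [3]=0x49 (big-endian) → word 0x5087c749
err:3 @ bit 29 → (0x5087c749>>29)&0x7 = 0x2  ←
kind:8 @ bit 21 → (0x5087c749>>21)&0xff = 0x84
chan:3 @ bit 18 → (0x5087c749>>18)&0x7 = 0x1
flags:2 @ bit 16 → (0x5087c749>>16)&0x3 = 0x3
bank:6 @ bit 10 → (0x5087c749>>10)&0x3f = 0x31
mode:10 @ bit 0 → (0x5087c749>>0)&0x3ff = 0x349

2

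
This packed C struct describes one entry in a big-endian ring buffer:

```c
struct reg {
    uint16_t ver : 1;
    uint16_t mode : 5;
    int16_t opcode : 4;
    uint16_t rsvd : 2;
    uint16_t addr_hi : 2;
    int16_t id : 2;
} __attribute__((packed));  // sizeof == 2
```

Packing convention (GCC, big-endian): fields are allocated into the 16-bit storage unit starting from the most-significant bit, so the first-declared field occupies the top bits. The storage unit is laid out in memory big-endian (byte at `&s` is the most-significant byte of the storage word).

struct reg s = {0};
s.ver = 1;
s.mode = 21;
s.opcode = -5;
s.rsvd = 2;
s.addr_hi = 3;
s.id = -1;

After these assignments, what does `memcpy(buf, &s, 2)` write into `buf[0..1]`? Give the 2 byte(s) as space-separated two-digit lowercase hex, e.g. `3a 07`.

[15+:1] ver=1 & 0x1 = 0x1; word=0x8000
[10+:5] mode=21 & 0x1f = 0x15; word=0xd400
[6+:4] opcode=-5 & 0xf = 0xb; word=0xd6c0
[4+:2] rsvd=2 & 0x3 = 0x2; word=0xd6e0
[2+:2] addr_hi=3 & 0x3 = 0x3; word=0xd6ec
[0+:2] id=-1 & 0x3 = 0x3; word=0xd6ef
word = 0xd6ef → big-endian bytes:
  [0]=0xd6  [1]=0xef

d6 ef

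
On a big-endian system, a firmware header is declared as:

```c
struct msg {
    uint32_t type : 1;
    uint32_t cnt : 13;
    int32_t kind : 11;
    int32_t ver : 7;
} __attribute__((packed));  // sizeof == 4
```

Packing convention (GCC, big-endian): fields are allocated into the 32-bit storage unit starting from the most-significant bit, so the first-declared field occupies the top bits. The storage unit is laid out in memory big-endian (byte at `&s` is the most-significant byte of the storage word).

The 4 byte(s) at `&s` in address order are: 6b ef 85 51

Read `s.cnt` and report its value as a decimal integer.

6907

[0]=0x6b [1]=0xef [2]=0x85 [3]=0x51 (big-endian) → word 0x6bef8551
type:1 @ bit 31 → (0x6bef8551>>31)&0x1 = 0x0
cnt:13 @ bit 18 → (0x6bef8551>>18)&0x1fff = 0x1afb  ←
kind:11 @ bit 7 → (0x6bef8551>>7)&0x7ff = 0x70a
ver:7 @ bit 0 → (0x6bef8551>>0)&0x7f = 0x51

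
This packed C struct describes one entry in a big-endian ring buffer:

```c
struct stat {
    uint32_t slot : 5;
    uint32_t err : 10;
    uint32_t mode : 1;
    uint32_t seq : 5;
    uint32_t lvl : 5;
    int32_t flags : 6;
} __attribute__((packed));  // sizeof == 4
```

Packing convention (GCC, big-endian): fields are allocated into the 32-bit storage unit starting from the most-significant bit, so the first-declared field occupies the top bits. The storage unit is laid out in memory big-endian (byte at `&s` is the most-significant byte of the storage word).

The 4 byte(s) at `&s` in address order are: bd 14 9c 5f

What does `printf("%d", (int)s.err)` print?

650

[0]=0xbd [1]=0x14 [2]=0x9c [3]=0x5f (big-endian) → word 0xbd149c5f
slot [27+:5] = (word>>27) & 0x1f = 23
err [17+:10] = (word>>17) & 0x3ff = 650  ←
mode [16+:1] = (word>>16) & 0x1 = 0
seq [11+:5] = (word>>11) & 0x1f = 19
lvl [6+:5] = (word>>6) & 0x1f = 17
flags [0+:6] = (word>>0) & 0x3f = 31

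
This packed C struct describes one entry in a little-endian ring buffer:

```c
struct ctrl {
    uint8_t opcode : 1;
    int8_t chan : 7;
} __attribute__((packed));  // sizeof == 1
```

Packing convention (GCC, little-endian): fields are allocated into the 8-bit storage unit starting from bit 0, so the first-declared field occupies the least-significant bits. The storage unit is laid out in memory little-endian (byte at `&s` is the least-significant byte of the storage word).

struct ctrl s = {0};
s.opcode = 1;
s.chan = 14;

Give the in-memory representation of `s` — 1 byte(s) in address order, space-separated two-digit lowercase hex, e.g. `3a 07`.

opcode:1 = 1 → 0x1 << 0 → word 0x01
chan:7 = 14 → 0xe << 1 → word 0x1d
word = 0x1d → little-endian bytes:
  [0]=0x1d

1d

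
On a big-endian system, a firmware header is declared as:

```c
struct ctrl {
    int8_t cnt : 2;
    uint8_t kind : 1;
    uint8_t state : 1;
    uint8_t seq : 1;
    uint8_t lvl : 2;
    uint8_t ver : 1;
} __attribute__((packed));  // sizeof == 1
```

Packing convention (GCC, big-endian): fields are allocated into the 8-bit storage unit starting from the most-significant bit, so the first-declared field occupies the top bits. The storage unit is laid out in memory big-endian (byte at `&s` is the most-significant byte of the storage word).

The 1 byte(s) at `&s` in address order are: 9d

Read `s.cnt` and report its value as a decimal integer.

-2

[0]=0x9d (big-endian) → word 0x9d
cnt [6+:2] = (word>>6) & 0x3 = 2  ←
kind [5+:1] = (word>>5) & 0x1 = 0
state [4+:1] = (word>>4) & 0x1 = 1
seq [3+:1] = (word>>3) & 0x1 = 1
lvl [1+:2] = (word>>1) & 0x3 = 2
ver [0+:1] = (word>>0) & 0x1 = 1
cnt signed 2b, MSB=1: 2 - 4 = -2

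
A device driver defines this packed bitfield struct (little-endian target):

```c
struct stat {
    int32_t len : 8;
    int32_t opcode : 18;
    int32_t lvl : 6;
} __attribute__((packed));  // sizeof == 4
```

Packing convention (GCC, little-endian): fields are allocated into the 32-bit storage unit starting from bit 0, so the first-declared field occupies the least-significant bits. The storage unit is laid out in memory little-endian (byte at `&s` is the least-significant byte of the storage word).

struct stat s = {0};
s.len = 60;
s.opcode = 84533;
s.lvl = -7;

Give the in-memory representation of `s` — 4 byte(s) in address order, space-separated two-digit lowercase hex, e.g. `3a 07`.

len:8 = 60 → 0x3c << 0 → word 0x0000003c
opcode:18 = 84533 → 0x14a35 << 8 → word 0x014a353c
lvl:6 = -7 → 0x39 << 26 → word 0xe54a353c
word = 0xe54a353c → little-endian bytes:
  [0]=0x3c  [1]=0x35  [2]=0x4a  [3]=0xe5

3c 35 4a e5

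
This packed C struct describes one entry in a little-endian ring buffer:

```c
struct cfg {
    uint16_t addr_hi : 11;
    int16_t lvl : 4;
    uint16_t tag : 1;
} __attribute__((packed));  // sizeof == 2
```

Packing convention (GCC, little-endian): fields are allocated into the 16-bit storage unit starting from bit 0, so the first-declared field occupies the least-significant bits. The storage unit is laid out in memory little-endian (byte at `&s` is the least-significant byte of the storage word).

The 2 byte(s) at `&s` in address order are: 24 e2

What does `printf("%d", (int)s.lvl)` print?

[0]=0x24 [1]=0xe2 (little-endian) → word 0xe224
addr_hi [0+:11] = (word>>0) & 0x7ff = 548
lvl [11+:4] = (word>>11) & 0xf = 12  ←
tag [15+:1] = (word>>15) & 0x1 = 1
lvl signed 4b, MSB=1: 12 - 16 = -4

-4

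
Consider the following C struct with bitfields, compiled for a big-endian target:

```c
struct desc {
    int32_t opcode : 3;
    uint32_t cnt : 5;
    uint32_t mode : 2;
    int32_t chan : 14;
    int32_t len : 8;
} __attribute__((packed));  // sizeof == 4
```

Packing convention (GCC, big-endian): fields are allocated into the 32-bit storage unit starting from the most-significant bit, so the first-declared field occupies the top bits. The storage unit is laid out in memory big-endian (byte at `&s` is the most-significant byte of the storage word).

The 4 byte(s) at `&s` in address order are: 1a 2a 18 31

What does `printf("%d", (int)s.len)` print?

[0]=0x1a [1]=0x2a [2]=0x18 [3]=0x31 (big-endian) → word 0x1a2a1831
opcode [29+:3] = (word>>29) & 0x7 = 0
cnt [24+:5] = (word>>24) & 0x1f = 26
mode [22+:2] = (word>>22) & 0x3 = 0
chan [8+:14] = (word>>8) & 0x3fff = 10776
len [0+:8] = (word>>0) & 0xff = 49  ←
len signed 8b, MSB=0: value = 49

49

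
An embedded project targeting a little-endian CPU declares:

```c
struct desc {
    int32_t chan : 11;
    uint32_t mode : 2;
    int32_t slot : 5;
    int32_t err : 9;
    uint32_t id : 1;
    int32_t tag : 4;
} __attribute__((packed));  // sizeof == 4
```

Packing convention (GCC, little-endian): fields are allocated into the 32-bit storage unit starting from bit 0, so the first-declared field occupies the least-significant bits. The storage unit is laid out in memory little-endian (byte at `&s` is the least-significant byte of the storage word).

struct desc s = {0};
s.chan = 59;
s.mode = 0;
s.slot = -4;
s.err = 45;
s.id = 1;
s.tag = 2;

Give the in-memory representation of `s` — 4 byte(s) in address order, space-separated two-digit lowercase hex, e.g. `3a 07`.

chan:11 = 59 → 0x3b << 0 → word 0x0000003b
mode:2 = 0 → 0x0 << 11 → word 0x0000003b
slot:5 = -4 → 0x1c << 13 → word 0x0003803b
err:9 = 45 → 0x2d << 18 → word 0x00b7803b
id:1 = 1 → 0x1 << 27 → word 0x08b7803b
tag:4 = 2 → 0x2 << 28 → word 0x28b7803b
word = 0x28b7803b → little-endian bytes:
  [0]=0x3b  [1]=0x80  [2]=0xb7  [3]=0x28

3b 80 b7 28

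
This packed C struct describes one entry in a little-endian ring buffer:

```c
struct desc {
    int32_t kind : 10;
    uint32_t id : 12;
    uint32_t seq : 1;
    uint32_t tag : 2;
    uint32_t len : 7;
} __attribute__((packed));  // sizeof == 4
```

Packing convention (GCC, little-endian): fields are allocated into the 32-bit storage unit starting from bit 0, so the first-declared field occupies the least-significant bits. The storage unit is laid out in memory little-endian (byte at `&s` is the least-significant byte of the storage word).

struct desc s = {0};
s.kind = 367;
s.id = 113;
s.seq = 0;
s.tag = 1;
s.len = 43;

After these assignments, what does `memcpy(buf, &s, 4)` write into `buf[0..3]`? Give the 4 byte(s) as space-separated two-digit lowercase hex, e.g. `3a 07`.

6f c5 81 56

kind:10 = 367 → 0x16f << 0 → word 0x0000016f
id:12 = 113 → 0x71 << 10 → word 0x0001c56f
seq:1 = 0 → 0x0 << 22 → word 0x0001c56f
tag:2 = 1 → 0x1 << 23 → word 0x0081c56f
len:7 = 43 → 0x2b << 25 → word 0x5681c56f
word = 0x5681c56f → little-endian bytes:
  [0]=0x6f  [1]=0xc5  [2]=0x81  [3]=0x56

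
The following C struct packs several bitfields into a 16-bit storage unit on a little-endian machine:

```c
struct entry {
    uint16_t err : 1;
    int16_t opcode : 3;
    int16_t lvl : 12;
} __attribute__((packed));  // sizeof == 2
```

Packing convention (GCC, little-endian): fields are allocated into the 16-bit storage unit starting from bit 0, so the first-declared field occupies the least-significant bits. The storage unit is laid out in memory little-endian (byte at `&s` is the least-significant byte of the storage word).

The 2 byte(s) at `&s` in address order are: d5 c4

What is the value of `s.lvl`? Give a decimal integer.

-947

[0]=0xd5 [1]=0xc4 (little-endian) → word 0xc4d5
err [0+:1] = (word>>0) & 0x1 = 1
opcode [1+:3] = (word>>1) & 0x7 = 2
lvl [4+:12] = (word>>4) & 0xfff = 3149  ←
lvl signed 12b, MSB=1: 3149 - 4096 = -947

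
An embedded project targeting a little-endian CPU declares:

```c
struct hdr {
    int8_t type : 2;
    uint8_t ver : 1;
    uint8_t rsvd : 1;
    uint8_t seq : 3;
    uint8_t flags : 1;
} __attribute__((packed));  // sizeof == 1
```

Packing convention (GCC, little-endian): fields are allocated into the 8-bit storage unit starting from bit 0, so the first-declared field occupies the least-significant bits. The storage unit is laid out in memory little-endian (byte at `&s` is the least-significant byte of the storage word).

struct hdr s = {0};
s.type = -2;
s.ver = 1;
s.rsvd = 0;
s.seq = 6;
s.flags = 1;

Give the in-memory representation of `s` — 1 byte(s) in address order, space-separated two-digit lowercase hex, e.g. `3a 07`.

e6

type:2 = -2 → 0x2 << 0 → word 0x02
ver:1 = 1 → 0x1 << 2 → word 0x06
rsvd:1 = 0 → 0x0 << 3 → word 0x06
seq:3 = 6 → 0x6 << 4 → word 0x66
flags:1 = 1 → 0x1 << 7 → word 0xe6
word = 0xe6 → little-endian bytes:
  [0]=0xe6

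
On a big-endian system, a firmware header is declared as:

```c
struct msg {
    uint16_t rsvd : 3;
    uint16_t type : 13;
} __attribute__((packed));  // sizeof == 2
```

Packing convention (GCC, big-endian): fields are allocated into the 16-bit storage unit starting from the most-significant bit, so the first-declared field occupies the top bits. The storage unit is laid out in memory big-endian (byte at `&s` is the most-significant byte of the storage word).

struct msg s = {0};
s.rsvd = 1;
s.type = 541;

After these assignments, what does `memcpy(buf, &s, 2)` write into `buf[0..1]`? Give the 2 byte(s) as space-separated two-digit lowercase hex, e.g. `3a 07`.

22 1d

rsvd (3b) val=1 bits=0x1 at bit 13: 0x2000
type (13b) val=541 bits=0x21d at bit 0: 0x221d
word = 0x221d → big-endian bytes:
  [0]=0x22  [1]=0x1d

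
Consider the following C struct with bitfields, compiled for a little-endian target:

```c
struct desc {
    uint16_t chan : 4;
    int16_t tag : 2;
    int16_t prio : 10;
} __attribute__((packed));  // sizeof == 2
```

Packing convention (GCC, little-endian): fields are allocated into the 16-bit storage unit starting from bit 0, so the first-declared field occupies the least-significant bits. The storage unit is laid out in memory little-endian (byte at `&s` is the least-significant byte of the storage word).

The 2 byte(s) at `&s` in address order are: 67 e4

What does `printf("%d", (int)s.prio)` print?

[0]=0x67 [1]=0xe4 (little-endian) → word 0xe467
chan:4 @ bit 0 → (0xe467>>0)&0xf = 0x7
tag:2 @ bit 4 → (0xe467>>4)&0x3 = 0x2
prio:10 @ bit 6 → (0xe467>>6)&0x3ff = 0x391  ←
prio signed 10b, MSB=1: 913 - 1024 = -111

-111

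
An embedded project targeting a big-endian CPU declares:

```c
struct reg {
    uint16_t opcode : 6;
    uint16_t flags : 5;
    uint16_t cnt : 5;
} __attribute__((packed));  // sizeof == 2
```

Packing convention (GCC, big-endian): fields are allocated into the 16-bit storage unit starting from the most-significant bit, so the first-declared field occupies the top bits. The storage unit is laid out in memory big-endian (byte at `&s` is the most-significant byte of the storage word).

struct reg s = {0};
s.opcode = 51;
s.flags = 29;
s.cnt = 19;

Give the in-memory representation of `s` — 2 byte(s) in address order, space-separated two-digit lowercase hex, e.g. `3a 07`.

cf b3

[10+:6] opcode=51 & 0x3f = 0x33; word=0xcc00
[5+:5] flags=29 & 0x1f = 0x1d; word=0xcfa0
[0+:5] cnt=19 & 0x1f = 0x13; word=0xcfb3
word = 0xcfb3 → big-endian bytes:
  [0]=0xcf  [1]=0xb3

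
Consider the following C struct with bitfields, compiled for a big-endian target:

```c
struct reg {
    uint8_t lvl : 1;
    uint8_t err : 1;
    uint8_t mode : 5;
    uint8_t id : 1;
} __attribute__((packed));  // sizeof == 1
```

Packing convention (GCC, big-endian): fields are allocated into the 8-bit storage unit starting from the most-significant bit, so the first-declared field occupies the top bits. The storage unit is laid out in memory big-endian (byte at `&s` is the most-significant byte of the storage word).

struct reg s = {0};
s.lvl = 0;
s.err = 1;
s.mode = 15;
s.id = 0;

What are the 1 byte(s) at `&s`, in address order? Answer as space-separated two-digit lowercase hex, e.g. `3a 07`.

5e

lvl (1b) val=0 bits=0x0 at bit 7: 0x00
err (1b) val=1 bits=0x1 at bit 6: 0x40
mode (5b) val=15 bits=0xf at bit 1: 0x5e
id (1b) val=0 bits=0x0 at bit 0: 0x5e
word = 0x5e → big-endian bytes:
  [0]=0x5e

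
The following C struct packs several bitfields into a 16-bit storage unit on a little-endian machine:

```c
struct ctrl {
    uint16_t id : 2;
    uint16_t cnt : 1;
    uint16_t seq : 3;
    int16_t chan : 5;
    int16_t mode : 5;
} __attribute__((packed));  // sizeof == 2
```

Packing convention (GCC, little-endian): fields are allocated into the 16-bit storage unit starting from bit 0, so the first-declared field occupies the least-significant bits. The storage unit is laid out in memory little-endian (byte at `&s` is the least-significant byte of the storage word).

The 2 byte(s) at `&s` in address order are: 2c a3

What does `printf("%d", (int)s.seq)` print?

[0]=0x2c [1]=0xa3 (little-endian) → word 0xa32c
id:2 @ bit 0 → (0xa32c>>0)&0x3 = 0x0
cnt:1 @ bit 2 → (0xa32c>>2)&0x1 = 0x1
seq:3 @ bit 3 → (0xa32c>>3)&0x7 = 0x5  ←
chan:5 @ bit 6 → (0xa32c>>6)&0x1f = 0xc
mode:5 @ bit 11 → (0xa32c>>11)&0x1f = 0x14

5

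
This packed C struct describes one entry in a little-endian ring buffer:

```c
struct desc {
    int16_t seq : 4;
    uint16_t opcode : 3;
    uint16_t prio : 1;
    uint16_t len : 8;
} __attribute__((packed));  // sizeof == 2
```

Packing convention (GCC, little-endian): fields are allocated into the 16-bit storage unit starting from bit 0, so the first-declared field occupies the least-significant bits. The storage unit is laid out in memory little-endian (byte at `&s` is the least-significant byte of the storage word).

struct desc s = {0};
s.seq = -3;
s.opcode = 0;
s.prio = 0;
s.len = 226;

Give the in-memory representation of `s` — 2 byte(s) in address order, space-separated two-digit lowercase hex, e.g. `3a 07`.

0d e2

[0+:4] seq=-3 & 0xf = 0xd; word=0x000d
[4+:3] opcode=0 & 0x7 = 0x0; word=0x000d
[7+:1] prio=0 & 0x1 = 0x0; word=0x000d
[8+:8] len=226 & 0xff = 0xe2; word=0xe20d
word = 0xe20d → little-endian bytes:
  [0]=0x0d  [1]=0xe2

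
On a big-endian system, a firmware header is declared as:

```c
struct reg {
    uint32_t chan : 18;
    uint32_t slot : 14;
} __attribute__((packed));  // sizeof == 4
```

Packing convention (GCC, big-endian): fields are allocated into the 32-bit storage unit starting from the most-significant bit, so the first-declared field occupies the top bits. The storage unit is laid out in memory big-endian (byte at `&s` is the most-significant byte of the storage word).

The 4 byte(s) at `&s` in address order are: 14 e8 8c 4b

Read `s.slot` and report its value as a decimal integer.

[0]=0x14 [1]=0xe8 [2]=0x8c [3]=0x4b (big-endian) → word 0x14e88c4b
chan:18 @ bit 14 → (0x14e88c4b>>14)&0x3ffff = 0x53a2
slot:14 @ bit 0 → (0x14e88c4b>>0)&0x3fff = 0xc4b  ←

3147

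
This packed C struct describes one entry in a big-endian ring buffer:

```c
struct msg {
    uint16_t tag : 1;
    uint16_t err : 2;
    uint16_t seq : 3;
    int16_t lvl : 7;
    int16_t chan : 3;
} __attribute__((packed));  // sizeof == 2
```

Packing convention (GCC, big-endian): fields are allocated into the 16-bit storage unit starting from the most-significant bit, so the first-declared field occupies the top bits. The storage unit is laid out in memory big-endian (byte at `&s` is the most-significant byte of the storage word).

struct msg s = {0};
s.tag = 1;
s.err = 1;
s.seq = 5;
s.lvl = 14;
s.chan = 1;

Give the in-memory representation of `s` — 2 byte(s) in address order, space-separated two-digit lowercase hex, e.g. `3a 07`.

tag (1b) val=1 bits=0x1 at bit 15: 0x8000
err (2b) val=1 bits=0x1 at bit 13: 0xa000
seq (3b) val=5 bits=0x5 at bit 10: 0xb400
lvl (7b) val=14 bits=0xe at bit 3: 0xb470
chan (3b) val=1 bits=0x1 at bit 0: 0xb471
word = 0xb471 → big-endian bytes:
  [0]=0xb4  [1]=0x71

b4 71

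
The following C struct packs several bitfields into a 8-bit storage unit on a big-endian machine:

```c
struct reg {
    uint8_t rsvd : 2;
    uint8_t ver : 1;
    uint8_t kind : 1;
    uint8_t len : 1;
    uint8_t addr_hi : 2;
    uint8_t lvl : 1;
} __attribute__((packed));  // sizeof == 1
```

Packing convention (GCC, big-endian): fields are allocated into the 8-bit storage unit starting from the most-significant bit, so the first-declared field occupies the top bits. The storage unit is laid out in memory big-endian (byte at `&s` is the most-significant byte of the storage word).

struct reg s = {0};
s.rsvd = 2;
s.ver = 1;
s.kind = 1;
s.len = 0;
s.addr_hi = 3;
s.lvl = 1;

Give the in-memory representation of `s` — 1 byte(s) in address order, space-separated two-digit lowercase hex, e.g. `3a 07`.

b7

[6+:2] rsvd=2 & 0x3 = 0x2; word=0x80
[5+:1] ver=1 & 0x1 = 0x1; word=0xa0
[4+:1] kind=1 & 0x1 = 0x1; word=0xb0
[3+:1] len=0 & 0x1 = 0x0; word=0xb0
[1+:2] addr_hi=3 & 0x3 = 0x3; word=0xb6
[0+:1] lvl=1 & 0x1 = 0x1; word=0xb7
word = 0xb7 → big-endian bytes:
  [0]=0xb7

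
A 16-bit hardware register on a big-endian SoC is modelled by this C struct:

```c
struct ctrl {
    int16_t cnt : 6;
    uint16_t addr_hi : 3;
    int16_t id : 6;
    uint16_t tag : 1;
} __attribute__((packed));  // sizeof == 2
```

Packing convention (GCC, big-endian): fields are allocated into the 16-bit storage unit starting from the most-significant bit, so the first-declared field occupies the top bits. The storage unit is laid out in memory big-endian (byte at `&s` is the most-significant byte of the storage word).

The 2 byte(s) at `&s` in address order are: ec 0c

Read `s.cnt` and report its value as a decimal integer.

-5

[0]=0xec [1]=0x0c (big-endian) → word 0xec0c
cnt:6 @ bit 10 → (0xec0c>>10)&0x3f = 0x3b  ←
addr_hi:3 @ bit 7 → (0xec0c>>7)&0x7 = 0x0
id:6 @ bit 1 → (0xec0c>>1)&0x3f = 0x6
tag:1 @ bit 0 → (0xec0c>>0)&0x1 = 0x0
cnt signed 6b, MSB=1: 59 - 64 = -5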